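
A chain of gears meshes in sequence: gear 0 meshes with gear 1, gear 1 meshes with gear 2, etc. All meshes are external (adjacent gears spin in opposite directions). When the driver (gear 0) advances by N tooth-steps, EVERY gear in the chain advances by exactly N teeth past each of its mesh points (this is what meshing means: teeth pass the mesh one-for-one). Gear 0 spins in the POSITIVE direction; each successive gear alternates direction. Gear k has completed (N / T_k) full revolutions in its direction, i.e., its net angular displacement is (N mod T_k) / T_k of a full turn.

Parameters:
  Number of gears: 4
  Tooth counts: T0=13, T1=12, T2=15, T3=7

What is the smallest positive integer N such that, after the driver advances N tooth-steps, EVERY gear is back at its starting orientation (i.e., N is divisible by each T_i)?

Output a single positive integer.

Gear k returns to start when N is a multiple of T_k.
All gears at start simultaneously when N is a common multiple of [13, 12, 15, 7]; the smallest such N is lcm(13, 12, 15, 7).
Start: lcm = T0 = 13
Fold in T1=12: gcd(13, 12) = 1; lcm(13, 12) = 13 * 12 / 1 = 156 / 1 = 156
Fold in T2=15: gcd(156, 15) = 3; lcm(156, 15) = 156 * 15 / 3 = 2340 / 3 = 780
Fold in T3=7: gcd(780, 7) = 1; lcm(780, 7) = 780 * 7 / 1 = 5460 / 1 = 5460
Full cycle length = 5460

Answer: 5460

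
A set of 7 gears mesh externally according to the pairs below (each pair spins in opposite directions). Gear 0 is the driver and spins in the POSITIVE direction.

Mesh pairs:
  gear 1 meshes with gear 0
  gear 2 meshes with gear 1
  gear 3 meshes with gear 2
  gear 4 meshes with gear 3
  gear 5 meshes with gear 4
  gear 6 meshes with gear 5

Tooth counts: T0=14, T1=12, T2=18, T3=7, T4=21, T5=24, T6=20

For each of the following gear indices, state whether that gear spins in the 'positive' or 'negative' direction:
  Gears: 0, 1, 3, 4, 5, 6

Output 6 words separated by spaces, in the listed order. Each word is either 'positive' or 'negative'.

Answer: positive negative negative positive negative positive

Derivation:
Gear 0 (driver): positive (depth 0)
  gear 1: meshes with gear 0 -> depth 1 -> negative (opposite of gear 0)
  gear 2: meshes with gear 1 -> depth 2 -> positive (opposite of gear 1)
  gear 3: meshes with gear 2 -> depth 3 -> negative (opposite of gear 2)
  gear 4: meshes with gear 3 -> depth 4 -> positive (opposite of gear 3)
  gear 5: meshes with gear 4 -> depth 5 -> negative (opposite of gear 4)
  gear 6: meshes with gear 5 -> depth 6 -> positive (opposite of gear 5)
Queried indices 0, 1, 3, 4, 5, 6 -> positive, negative, negative, positive, negative, positive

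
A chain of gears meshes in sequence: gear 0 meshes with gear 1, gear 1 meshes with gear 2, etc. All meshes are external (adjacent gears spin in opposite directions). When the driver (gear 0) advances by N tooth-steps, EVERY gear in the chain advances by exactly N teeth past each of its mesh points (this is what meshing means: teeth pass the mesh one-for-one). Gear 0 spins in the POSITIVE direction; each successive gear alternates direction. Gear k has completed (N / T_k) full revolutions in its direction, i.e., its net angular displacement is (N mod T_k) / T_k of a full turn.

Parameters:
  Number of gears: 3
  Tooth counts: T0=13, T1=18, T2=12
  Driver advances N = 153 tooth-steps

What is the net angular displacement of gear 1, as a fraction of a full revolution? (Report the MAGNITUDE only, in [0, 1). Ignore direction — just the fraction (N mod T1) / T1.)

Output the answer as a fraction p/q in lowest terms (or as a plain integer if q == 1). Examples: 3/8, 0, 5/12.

Chain of 3 gears, tooth counts: [13, 18, 12]
  gear 0: T0=13, direction=positive, advance = 153 mod 13 = 10 teeth = 10/13 turn
  gear 1: T1=18, direction=negative, advance = 153 mod 18 = 9 teeth = 9/18 turn
  gear 2: T2=12, direction=positive, advance = 153 mod 12 = 9 teeth = 9/12 turn
Gear 1: 153 mod 18 = 9
Fraction = 9 / 18 = 1/2 (gcd(9,18)=9) = 1/2

Answer: 1/2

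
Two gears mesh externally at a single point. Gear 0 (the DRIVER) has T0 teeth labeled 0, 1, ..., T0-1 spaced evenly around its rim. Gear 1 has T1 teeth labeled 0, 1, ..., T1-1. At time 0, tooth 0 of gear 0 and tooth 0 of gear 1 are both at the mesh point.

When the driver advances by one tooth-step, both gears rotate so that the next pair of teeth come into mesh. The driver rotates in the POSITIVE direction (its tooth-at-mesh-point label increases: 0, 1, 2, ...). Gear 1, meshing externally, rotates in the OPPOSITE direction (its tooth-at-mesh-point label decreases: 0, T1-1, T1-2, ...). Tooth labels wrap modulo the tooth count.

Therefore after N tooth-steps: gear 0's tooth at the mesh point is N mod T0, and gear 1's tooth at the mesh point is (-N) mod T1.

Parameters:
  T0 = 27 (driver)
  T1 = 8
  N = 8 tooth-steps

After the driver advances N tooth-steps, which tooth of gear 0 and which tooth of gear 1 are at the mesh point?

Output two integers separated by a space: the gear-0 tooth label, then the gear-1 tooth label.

Gear 0 (driver, T0=27): tooth at mesh = N mod T0
  8 = 0 * 27 + 8, so 8 mod 27 = 8
  gear 0 tooth = 8
Gear 1 (driven, T1=8): tooth at mesh = (-N) mod T1
  8 = 1 * 8 + 0, so 8 mod 8 = 0
  (-8) mod 8 = 0
Mesh after 8 steps: gear-0 tooth 8 meets gear-1 tooth 0

Answer: 8 0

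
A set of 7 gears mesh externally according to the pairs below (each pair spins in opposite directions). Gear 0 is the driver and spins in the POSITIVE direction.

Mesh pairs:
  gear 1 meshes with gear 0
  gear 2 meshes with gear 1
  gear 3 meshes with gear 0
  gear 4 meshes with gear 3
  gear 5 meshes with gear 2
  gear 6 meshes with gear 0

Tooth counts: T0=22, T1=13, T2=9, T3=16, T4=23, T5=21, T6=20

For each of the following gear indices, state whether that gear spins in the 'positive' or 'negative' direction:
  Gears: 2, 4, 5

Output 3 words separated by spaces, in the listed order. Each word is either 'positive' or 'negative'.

Answer: positive positive negative

Derivation:
Gear 0 (driver): positive (depth 0)
  gear 1: meshes with gear 0 -> depth 1 -> negative (opposite of gear 0)
  gear 2: meshes with gear 1 -> depth 2 -> positive (opposite of gear 1)
  gear 3: meshes with gear 0 -> depth 1 -> negative (opposite of gear 0)
  gear 4: meshes with gear 3 -> depth 2 -> positive (opposite of gear 3)
  gear 5: meshes with gear 2 -> depth 3 -> negative (opposite of gear 2)
  gear 6: meshes with gear 0 -> depth 1 -> negative (opposite of gear 0)
Queried indices 2, 4, 5 -> positive, positive, negative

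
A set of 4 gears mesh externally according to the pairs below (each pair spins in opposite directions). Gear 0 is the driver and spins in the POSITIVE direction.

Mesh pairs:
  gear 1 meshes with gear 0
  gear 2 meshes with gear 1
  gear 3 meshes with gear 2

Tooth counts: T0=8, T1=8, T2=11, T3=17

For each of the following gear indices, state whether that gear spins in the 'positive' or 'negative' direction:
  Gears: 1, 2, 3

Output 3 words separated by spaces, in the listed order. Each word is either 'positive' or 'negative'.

Answer: negative positive negative

Derivation:
Gear 0 (driver): positive (depth 0)
  gear 1: meshes with gear 0 -> depth 1 -> negative (opposite of gear 0)
  gear 2: meshes with gear 1 -> depth 2 -> positive (opposite of gear 1)
  gear 3: meshes with gear 2 -> depth 3 -> negative (opposite of gear 2)
Queried indices 1, 2, 3 -> negative, positive, negative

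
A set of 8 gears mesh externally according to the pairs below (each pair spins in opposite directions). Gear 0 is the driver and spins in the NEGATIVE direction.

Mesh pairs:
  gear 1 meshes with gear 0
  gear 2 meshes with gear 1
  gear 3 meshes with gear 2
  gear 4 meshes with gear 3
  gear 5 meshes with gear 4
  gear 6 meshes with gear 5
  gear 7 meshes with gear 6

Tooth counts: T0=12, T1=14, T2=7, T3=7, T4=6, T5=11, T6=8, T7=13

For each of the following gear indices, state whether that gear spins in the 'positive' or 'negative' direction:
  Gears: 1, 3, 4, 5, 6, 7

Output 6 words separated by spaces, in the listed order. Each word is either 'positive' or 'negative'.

Gear 0 (driver): negative (depth 0)
  gear 1: meshes with gear 0 -> depth 1 -> positive (opposite of gear 0)
  gear 2: meshes with gear 1 -> depth 2 -> negative (opposite of gear 1)
  gear 3: meshes with gear 2 -> depth 3 -> positive (opposite of gear 2)
  gear 4: meshes with gear 3 -> depth 4 -> negative (opposite of gear 3)
  gear 5: meshes with gear 4 -> depth 5 -> positive (opposite of gear 4)
  gear 6: meshes with gear 5 -> depth 6 -> negative (opposite of gear 5)
  gear 7: meshes with gear 6 -> depth 7 -> positive (opposite of gear 6)
Queried indices 1, 3, 4, 5, 6, 7 -> positive, positive, negative, positive, negative, positive

Answer: positive positive negative positive negative positive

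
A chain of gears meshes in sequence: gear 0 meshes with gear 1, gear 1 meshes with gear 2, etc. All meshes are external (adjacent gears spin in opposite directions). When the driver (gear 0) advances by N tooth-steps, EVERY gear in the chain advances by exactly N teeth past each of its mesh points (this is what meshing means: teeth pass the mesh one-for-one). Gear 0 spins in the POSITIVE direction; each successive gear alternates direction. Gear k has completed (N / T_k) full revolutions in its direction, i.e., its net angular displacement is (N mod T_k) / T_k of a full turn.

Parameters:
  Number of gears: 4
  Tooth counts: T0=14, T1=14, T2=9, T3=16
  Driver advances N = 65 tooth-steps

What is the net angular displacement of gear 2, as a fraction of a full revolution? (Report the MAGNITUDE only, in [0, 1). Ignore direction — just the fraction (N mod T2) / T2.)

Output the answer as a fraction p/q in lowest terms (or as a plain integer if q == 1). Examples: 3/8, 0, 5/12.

Chain of 4 gears, tooth counts: [14, 14, 9, 16]
  gear 0: T0=14, direction=positive, advance = 65 mod 14 = 9 teeth = 9/14 turn
  gear 1: T1=14, direction=negative, advance = 65 mod 14 = 9 teeth = 9/14 turn
  gear 2: T2=9, direction=positive, advance = 65 mod 9 = 2 teeth = 2/9 turn
  gear 3: T3=16, direction=negative, advance = 65 mod 16 = 1 teeth = 1/16 turn
Gear 2: 65 mod 9 = 2
Fraction = 2 / 9 = 2/9 (gcd(2,9)=1) = 2/9

Answer: 2/9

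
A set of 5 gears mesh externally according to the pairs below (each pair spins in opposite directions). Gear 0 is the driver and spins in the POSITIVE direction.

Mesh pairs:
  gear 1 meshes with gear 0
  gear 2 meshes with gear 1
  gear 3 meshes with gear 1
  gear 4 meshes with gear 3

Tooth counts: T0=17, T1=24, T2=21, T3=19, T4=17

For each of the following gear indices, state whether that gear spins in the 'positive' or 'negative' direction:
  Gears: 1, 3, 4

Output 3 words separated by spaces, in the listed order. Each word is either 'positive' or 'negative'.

Gear 0 (driver): positive (depth 0)
  gear 1: meshes with gear 0 -> depth 1 -> negative (opposite of gear 0)
  gear 2: meshes with gear 1 -> depth 2 -> positive (opposite of gear 1)
  gear 3: meshes with gear 1 -> depth 2 -> positive (opposite of gear 1)
  gear 4: meshes with gear 3 -> depth 3 -> negative (opposite of gear 3)
Queried indices 1, 3, 4 -> negative, positive, negative

Answer: negative positive negative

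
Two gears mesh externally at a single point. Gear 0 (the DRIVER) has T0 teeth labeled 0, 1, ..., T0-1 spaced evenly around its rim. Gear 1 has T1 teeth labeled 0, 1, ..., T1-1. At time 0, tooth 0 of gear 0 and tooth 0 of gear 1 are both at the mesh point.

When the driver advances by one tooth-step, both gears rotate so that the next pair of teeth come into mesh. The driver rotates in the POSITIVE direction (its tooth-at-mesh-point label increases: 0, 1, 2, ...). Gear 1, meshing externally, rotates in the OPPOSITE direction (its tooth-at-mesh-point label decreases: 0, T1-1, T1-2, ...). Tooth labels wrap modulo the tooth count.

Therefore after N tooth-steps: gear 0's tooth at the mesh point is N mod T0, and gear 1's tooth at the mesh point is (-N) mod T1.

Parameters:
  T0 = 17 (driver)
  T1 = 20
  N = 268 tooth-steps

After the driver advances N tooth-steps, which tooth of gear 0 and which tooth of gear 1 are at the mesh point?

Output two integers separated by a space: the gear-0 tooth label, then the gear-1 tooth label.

Gear 0 (driver, T0=17): tooth at mesh = N mod T0
  268 = 15 * 17 + 13, so 268 mod 17 = 13
  gear 0 tooth = 13
Gear 1 (driven, T1=20): tooth at mesh = (-N) mod T1
  268 = 13 * 20 + 8, so 268 mod 20 = 8
  (-268) mod 20 = (-8) mod 20 = 20 - 8 = 12
Mesh after 268 steps: gear-0 tooth 13 meets gear-1 tooth 12

Answer: 13 12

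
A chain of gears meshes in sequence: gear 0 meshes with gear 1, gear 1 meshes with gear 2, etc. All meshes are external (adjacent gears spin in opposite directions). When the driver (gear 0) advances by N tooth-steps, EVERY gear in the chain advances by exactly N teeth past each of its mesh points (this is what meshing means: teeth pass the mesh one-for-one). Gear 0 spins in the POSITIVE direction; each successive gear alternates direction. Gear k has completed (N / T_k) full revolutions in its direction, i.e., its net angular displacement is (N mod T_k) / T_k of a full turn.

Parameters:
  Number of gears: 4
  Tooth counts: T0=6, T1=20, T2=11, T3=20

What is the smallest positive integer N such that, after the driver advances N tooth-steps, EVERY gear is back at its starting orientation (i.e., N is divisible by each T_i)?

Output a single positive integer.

Answer: 660

Derivation:
Gear k returns to start when N is a multiple of T_k.
All gears at start simultaneously when N is a common multiple of [6, 20, 11, 20]; the smallest such N is lcm(6, 20, 11, 20).
Start: lcm = T0 = 6
Fold in T1=20: gcd(6, 20) = 2; lcm(6, 20) = 6 * 20 / 2 = 120 / 2 = 60
Fold in T2=11: gcd(60, 11) = 1; lcm(60, 11) = 60 * 11 / 1 = 660 / 1 = 660
Fold in T3=20: gcd(660, 20) = 20; lcm(660, 20) = 660 * 20 / 20 = 13200 / 20 = 660
Full cycle length = 660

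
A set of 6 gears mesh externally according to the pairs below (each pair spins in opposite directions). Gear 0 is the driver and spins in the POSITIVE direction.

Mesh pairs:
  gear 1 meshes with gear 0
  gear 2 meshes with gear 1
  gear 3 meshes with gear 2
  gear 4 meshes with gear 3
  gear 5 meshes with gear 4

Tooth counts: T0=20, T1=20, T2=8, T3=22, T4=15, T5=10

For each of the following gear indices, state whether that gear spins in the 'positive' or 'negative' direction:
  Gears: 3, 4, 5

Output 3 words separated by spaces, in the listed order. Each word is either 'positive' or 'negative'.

Gear 0 (driver): positive (depth 0)
  gear 1: meshes with gear 0 -> depth 1 -> negative (opposite of gear 0)
  gear 2: meshes with gear 1 -> depth 2 -> positive (opposite of gear 1)
  gear 3: meshes with gear 2 -> depth 3 -> negative (opposite of gear 2)
  gear 4: meshes with gear 3 -> depth 4 -> positive (opposite of gear 3)
  gear 5: meshes with gear 4 -> depth 5 -> negative (opposite of gear 4)
Queried indices 3, 4, 5 -> negative, positive, negative

Answer: negative positive negative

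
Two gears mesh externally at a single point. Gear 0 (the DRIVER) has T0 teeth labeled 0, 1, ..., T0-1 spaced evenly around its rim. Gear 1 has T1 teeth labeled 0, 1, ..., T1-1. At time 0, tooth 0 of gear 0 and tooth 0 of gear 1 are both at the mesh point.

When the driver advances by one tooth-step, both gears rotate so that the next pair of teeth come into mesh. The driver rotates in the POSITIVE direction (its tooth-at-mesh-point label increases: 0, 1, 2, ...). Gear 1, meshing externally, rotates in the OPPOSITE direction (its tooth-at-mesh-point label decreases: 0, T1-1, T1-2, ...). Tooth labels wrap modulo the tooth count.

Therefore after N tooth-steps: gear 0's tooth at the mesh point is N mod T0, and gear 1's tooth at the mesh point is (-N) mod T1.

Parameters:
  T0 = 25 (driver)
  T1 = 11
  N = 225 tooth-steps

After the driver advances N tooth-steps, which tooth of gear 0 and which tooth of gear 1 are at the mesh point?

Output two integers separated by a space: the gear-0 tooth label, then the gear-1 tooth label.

Gear 0 (driver, T0=25): tooth at mesh = N mod T0
  225 = 9 * 25 + 0, so 225 mod 25 = 0
  gear 0 tooth = 0
Gear 1 (driven, T1=11): tooth at mesh = (-N) mod T1
  225 = 20 * 11 + 5, so 225 mod 11 = 5
  (-225) mod 11 = (-5) mod 11 = 11 - 5 = 6
Mesh after 225 steps: gear-0 tooth 0 meets gear-1 tooth 6

Answer: 0 6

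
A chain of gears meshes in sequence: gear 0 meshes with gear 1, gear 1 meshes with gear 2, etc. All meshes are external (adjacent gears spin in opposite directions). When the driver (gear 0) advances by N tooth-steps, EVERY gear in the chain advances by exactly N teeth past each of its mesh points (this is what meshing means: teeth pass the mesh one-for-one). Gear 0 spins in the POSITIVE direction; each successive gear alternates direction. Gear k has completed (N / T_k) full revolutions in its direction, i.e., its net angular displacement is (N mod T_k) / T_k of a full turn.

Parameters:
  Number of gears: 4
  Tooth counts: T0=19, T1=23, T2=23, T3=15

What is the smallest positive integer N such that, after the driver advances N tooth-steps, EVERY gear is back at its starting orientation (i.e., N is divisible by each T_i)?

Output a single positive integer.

Answer: 6555

Derivation:
Gear k returns to start when N is a multiple of T_k.
All gears at start simultaneously when N is a common multiple of [19, 23, 23, 15]; the smallest such N is lcm(19, 23, 23, 15).
Start: lcm = T0 = 19
Fold in T1=23: gcd(19, 23) = 1; lcm(19, 23) = 19 * 23 / 1 = 437 / 1 = 437
Fold in T2=23: gcd(437, 23) = 23; lcm(437, 23) = 437 * 23 / 23 = 10051 / 23 = 437
Fold in T3=15: gcd(437, 15) = 1; lcm(437, 15) = 437 * 15 / 1 = 6555 / 1 = 6555
Full cycle length = 6555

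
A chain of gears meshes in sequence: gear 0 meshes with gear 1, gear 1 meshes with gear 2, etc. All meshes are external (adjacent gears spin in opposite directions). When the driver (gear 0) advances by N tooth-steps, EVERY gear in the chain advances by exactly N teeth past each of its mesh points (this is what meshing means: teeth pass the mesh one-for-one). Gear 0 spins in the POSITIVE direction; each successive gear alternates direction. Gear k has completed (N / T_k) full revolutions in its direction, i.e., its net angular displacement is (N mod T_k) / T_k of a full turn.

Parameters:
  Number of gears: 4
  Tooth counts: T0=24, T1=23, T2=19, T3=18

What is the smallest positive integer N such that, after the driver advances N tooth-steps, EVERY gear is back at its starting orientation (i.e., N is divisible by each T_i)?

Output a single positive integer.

Gear k returns to start when N is a multiple of T_k.
All gears at start simultaneously when N is a common multiple of [24, 23, 19, 18]; the smallest such N is lcm(24, 23, 19, 18).
Start: lcm = T0 = 24
Fold in T1=23: gcd(24, 23) = 1; lcm(24, 23) = 24 * 23 / 1 = 552 / 1 = 552
Fold in T2=19: gcd(552, 19) = 1; lcm(552, 19) = 552 * 19 / 1 = 10488 / 1 = 10488
Fold in T3=18: gcd(10488, 18) = 6; lcm(10488, 18) = 10488 * 18 / 6 = 188784 / 6 = 31464
Full cycle length = 31464

Answer: 31464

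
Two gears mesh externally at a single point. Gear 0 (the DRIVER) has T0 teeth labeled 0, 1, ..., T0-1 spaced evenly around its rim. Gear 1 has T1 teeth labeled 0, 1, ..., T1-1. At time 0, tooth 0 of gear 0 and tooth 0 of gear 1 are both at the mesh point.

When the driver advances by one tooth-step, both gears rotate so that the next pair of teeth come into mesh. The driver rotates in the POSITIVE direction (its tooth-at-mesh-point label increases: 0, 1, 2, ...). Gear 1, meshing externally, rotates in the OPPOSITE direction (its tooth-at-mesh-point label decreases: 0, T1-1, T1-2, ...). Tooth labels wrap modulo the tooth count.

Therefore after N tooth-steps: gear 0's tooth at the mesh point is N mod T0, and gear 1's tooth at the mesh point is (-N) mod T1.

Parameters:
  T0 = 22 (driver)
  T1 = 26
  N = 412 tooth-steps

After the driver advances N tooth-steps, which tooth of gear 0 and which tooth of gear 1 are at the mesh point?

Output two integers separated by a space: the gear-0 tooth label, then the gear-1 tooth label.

Answer: 16 4

Derivation:
Gear 0 (driver, T0=22): tooth at mesh = N mod T0
  412 = 18 * 22 + 16, so 412 mod 22 = 16
  gear 0 tooth = 16
Gear 1 (driven, T1=26): tooth at mesh = (-N) mod T1
  412 = 15 * 26 + 22, so 412 mod 26 = 22
  (-412) mod 26 = (-22) mod 26 = 26 - 22 = 4
Mesh after 412 steps: gear-0 tooth 16 meets gear-1 tooth 4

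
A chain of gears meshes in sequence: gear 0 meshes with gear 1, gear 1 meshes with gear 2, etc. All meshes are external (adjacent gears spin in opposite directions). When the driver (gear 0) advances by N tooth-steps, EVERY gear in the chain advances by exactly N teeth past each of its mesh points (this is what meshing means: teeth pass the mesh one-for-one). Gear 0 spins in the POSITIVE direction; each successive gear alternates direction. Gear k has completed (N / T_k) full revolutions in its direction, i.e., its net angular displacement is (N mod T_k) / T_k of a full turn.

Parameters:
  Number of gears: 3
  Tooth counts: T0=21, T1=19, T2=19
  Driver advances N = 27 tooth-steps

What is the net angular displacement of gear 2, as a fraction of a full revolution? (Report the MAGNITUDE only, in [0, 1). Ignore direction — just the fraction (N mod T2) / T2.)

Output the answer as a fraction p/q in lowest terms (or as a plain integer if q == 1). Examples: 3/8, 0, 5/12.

Chain of 3 gears, tooth counts: [21, 19, 19]
  gear 0: T0=21, direction=positive, advance = 27 mod 21 = 6 teeth = 6/21 turn
  gear 1: T1=19, direction=negative, advance = 27 mod 19 = 8 teeth = 8/19 turn
  gear 2: T2=19, direction=positive, advance = 27 mod 19 = 8 teeth = 8/19 turn
Gear 2: 27 mod 19 = 8
Fraction = 8 / 19 = 8/19 (gcd(8,19)=1) = 8/19

Answer: 8/19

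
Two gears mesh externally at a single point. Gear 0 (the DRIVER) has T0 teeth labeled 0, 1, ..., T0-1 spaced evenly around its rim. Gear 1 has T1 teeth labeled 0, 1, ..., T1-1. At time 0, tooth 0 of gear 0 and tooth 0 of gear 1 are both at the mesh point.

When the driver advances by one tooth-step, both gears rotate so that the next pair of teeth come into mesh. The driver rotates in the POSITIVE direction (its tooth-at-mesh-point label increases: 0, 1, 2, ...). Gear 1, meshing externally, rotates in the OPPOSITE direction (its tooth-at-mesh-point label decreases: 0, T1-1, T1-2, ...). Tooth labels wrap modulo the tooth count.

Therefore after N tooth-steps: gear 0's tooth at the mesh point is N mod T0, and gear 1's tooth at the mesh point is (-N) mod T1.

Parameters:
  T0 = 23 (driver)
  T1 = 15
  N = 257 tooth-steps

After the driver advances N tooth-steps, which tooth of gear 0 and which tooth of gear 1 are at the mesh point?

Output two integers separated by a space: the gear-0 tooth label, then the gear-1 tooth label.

Gear 0 (driver, T0=23): tooth at mesh = N mod T0
  257 = 11 * 23 + 4, so 257 mod 23 = 4
  gear 0 tooth = 4
Gear 1 (driven, T1=15): tooth at mesh = (-N) mod T1
  257 = 17 * 15 + 2, so 257 mod 15 = 2
  (-257) mod 15 = (-2) mod 15 = 15 - 2 = 13
Mesh after 257 steps: gear-0 tooth 4 meets gear-1 tooth 13

Answer: 4 13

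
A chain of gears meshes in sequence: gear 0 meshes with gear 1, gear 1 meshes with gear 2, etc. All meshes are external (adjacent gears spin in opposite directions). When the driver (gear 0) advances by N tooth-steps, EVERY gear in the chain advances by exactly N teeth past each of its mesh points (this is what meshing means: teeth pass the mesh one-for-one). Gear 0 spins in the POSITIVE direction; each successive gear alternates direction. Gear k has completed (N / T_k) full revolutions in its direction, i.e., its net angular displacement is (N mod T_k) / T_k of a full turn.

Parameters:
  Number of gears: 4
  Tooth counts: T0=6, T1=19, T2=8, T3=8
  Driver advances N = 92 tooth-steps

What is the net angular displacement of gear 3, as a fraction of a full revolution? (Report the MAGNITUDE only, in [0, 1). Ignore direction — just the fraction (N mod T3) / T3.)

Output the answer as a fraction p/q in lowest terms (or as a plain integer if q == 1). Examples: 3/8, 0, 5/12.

Answer: 1/2

Derivation:
Chain of 4 gears, tooth counts: [6, 19, 8, 8]
  gear 0: T0=6, direction=positive, advance = 92 mod 6 = 2 teeth = 2/6 turn
  gear 1: T1=19, direction=negative, advance = 92 mod 19 = 16 teeth = 16/19 turn
  gear 2: T2=8, direction=positive, advance = 92 mod 8 = 4 teeth = 4/8 turn
  gear 3: T3=8, direction=negative, advance = 92 mod 8 = 4 teeth = 4/8 turn
Gear 3: 92 mod 8 = 4
Fraction = 4 / 8 = 1/2 (gcd(4,8)=4) = 1/2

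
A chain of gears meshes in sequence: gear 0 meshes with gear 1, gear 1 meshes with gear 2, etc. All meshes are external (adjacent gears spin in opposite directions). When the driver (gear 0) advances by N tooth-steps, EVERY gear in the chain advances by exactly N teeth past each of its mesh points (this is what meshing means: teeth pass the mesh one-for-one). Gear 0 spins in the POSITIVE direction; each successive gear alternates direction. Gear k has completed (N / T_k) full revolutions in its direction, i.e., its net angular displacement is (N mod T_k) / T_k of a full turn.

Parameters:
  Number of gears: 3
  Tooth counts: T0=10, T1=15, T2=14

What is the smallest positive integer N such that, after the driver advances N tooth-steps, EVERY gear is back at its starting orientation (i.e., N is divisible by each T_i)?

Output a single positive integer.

Answer: 210

Derivation:
Gear k returns to start when N is a multiple of T_k.
All gears at start simultaneously when N is a common multiple of [10, 15, 14]; the smallest such N is lcm(10, 15, 14).
Start: lcm = T0 = 10
Fold in T1=15: gcd(10, 15) = 5; lcm(10, 15) = 10 * 15 / 5 = 150 / 5 = 30
Fold in T2=14: gcd(30, 14) = 2; lcm(30, 14) = 30 * 14 / 2 = 420 / 2 = 210
Full cycle length = 210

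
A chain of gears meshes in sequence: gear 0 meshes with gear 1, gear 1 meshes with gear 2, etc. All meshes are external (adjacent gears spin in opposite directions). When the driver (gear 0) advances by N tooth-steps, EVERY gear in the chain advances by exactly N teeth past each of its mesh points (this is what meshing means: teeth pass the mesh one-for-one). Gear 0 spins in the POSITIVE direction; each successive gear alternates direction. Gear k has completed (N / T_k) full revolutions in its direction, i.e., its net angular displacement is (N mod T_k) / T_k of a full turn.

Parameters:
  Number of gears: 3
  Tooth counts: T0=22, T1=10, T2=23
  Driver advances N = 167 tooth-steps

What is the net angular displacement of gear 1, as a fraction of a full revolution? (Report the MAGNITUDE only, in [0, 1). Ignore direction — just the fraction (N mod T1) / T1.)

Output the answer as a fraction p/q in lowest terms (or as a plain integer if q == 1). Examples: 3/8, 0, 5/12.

Answer: 7/10

Derivation:
Chain of 3 gears, tooth counts: [22, 10, 23]
  gear 0: T0=22, direction=positive, advance = 167 mod 22 = 13 teeth = 13/22 turn
  gear 1: T1=10, direction=negative, advance = 167 mod 10 = 7 teeth = 7/10 turn
  gear 2: T2=23, direction=positive, advance = 167 mod 23 = 6 teeth = 6/23 turn
Gear 1: 167 mod 10 = 7
Fraction = 7 / 10 = 7/10 (gcd(7,10)=1) = 7/10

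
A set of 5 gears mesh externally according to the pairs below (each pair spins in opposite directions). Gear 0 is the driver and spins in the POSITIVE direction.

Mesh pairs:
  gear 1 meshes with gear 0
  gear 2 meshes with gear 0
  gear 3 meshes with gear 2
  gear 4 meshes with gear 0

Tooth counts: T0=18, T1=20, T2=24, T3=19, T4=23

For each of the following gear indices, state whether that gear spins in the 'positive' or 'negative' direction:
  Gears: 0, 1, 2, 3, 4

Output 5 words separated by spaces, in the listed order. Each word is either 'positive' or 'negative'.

Gear 0 (driver): positive (depth 0)
  gear 1: meshes with gear 0 -> depth 1 -> negative (opposite of gear 0)
  gear 2: meshes with gear 0 -> depth 1 -> negative (opposite of gear 0)
  gear 3: meshes with gear 2 -> depth 2 -> positive (opposite of gear 2)
  gear 4: meshes with gear 0 -> depth 1 -> negative (opposite of gear 0)
Queried indices 0, 1, 2, 3, 4 -> positive, negative, negative, positive, negative

Answer: positive negative negative positive negative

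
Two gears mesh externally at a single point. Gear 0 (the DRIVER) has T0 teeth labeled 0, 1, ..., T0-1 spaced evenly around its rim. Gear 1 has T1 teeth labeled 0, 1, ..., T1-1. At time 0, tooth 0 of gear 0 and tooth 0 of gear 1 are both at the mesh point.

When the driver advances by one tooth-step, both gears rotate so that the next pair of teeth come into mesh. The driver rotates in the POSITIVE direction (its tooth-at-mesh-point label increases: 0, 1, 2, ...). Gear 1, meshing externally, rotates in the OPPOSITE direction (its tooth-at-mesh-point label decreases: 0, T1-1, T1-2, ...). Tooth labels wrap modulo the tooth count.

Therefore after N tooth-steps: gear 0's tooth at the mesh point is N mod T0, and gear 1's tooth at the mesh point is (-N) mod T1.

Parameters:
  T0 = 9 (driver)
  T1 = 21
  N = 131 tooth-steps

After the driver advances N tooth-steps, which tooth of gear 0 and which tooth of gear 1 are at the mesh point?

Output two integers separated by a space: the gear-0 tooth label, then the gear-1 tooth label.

Gear 0 (driver, T0=9): tooth at mesh = N mod T0
  131 = 14 * 9 + 5, so 131 mod 9 = 5
  gear 0 tooth = 5
Gear 1 (driven, T1=21): tooth at mesh = (-N) mod T1
  131 = 6 * 21 + 5, so 131 mod 21 = 5
  (-131) mod 21 = (-5) mod 21 = 21 - 5 = 16
Mesh after 131 steps: gear-0 tooth 5 meets gear-1 tooth 16

Answer: 5 16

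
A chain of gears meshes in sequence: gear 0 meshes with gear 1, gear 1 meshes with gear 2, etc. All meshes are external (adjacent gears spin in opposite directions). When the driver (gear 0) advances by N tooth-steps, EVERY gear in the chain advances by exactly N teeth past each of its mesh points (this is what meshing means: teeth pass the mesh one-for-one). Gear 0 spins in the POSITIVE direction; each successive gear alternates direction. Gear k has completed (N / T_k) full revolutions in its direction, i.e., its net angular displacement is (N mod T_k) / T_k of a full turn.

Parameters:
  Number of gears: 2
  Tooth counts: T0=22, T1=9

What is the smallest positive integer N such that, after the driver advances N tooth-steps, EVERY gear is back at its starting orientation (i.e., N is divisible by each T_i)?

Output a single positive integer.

Answer: 198

Derivation:
Gear k returns to start when N is a multiple of T_k.
All gears at start simultaneously when N is a common multiple of [22, 9]; the smallest such N is lcm(22, 9).
Start: lcm = T0 = 22
Fold in T1=9: gcd(22, 9) = 1; lcm(22, 9) = 22 * 9 / 1 = 198 / 1 = 198
Full cycle length = 198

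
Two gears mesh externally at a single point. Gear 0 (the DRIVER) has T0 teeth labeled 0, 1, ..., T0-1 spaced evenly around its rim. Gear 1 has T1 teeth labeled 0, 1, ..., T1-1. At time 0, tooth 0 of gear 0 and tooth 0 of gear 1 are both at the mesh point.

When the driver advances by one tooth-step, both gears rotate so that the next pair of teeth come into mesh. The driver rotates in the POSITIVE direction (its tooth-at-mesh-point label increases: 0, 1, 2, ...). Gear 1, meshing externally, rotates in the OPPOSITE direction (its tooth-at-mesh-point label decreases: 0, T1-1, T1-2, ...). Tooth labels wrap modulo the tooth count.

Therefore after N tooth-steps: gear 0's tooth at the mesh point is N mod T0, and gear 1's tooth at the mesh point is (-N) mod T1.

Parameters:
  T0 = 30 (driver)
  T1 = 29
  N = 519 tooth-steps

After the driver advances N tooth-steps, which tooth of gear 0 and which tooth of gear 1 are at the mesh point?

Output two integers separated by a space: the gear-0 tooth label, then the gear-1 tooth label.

Answer: 9 3

Derivation:
Gear 0 (driver, T0=30): tooth at mesh = N mod T0
  519 = 17 * 30 + 9, so 519 mod 30 = 9
  gear 0 tooth = 9
Gear 1 (driven, T1=29): tooth at mesh = (-N) mod T1
  519 = 17 * 29 + 26, so 519 mod 29 = 26
  (-519) mod 29 = (-26) mod 29 = 29 - 26 = 3
Mesh after 519 steps: gear-0 tooth 9 meets gear-1 tooth 3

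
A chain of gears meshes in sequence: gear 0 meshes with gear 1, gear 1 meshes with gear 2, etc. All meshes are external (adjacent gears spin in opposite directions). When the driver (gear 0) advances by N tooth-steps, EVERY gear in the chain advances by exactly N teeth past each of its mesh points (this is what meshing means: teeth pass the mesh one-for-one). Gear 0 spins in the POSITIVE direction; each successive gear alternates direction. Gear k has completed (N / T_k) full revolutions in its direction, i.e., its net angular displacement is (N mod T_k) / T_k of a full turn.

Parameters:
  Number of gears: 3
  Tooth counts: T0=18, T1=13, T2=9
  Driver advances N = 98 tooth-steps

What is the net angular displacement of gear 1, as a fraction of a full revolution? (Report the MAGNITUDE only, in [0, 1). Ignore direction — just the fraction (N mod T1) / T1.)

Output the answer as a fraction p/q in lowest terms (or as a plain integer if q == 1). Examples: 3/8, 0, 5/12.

Chain of 3 gears, tooth counts: [18, 13, 9]
  gear 0: T0=18, direction=positive, advance = 98 mod 18 = 8 teeth = 8/18 turn
  gear 1: T1=13, direction=negative, advance = 98 mod 13 = 7 teeth = 7/13 turn
  gear 2: T2=9, direction=positive, advance = 98 mod 9 = 8 teeth = 8/9 turn
Gear 1: 98 mod 13 = 7
Fraction = 7 / 13 = 7/13 (gcd(7,13)=1) = 7/13

Answer: 7/13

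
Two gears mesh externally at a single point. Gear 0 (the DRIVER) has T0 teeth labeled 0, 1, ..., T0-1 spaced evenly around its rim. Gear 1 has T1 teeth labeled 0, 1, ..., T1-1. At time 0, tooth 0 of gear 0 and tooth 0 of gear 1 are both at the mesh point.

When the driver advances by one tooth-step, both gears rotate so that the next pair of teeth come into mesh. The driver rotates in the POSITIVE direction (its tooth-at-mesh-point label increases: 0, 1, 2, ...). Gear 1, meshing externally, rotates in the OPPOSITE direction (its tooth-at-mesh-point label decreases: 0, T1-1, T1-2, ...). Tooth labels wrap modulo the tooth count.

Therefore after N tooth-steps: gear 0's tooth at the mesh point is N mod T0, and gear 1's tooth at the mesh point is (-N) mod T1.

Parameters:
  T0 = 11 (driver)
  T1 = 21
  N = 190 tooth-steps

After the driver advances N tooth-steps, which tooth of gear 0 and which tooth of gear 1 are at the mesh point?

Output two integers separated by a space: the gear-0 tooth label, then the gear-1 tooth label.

Gear 0 (driver, T0=11): tooth at mesh = N mod T0
  190 = 17 * 11 + 3, so 190 mod 11 = 3
  gear 0 tooth = 3
Gear 1 (driven, T1=21): tooth at mesh = (-N) mod T1
  190 = 9 * 21 + 1, so 190 mod 21 = 1
  (-190) mod 21 = (-1) mod 21 = 21 - 1 = 20
Mesh after 190 steps: gear-0 tooth 3 meets gear-1 tooth 20

Answer: 3 20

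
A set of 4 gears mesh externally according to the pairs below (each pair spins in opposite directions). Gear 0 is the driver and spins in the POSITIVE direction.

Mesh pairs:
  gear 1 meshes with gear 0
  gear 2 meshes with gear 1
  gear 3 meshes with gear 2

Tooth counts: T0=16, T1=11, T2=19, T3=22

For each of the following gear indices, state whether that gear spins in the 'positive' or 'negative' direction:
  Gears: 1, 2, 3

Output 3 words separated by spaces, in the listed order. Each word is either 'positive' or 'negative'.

Gear 0 (driver): positive (depth 0)
  gear 1: meshes with gear 0 -> depth 1 -> negative (opposite of gear 0)
  gear 2: meshes with gear 1 -> depth 2 -> positive (opposite of gear 1)
  gear 3: meshes with gear 2 -> depth 3 -> negative (opposite of gear 2)
Queried indices 1, 2, 3 -> negative, positive, negative

Answer: negative positive negative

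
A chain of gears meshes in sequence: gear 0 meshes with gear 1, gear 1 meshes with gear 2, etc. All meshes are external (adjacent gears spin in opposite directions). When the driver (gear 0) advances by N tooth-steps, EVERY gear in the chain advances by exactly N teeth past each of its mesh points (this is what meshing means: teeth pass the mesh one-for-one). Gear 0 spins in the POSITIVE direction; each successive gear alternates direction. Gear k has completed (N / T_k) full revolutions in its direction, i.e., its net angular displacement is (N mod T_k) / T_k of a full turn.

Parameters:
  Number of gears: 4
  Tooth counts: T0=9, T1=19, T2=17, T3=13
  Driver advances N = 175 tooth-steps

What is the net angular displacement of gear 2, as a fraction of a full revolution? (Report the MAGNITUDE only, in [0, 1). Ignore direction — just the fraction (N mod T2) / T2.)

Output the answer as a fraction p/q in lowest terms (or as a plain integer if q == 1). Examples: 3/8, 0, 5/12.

Answer: 5/17

Derivation:
Chain of 4 gears, tooth counts: [9, 19, 17, 13]
  gear 0: T0=9, direction=positive, advance = 175 mod 9 = 4 teeth = 4/9 turn
  gear 1: T1=19, direction=negative, advance = 175 mod 19 = 4 teeth = 4/19 turn
  gear 2: T2=17, direction=positive, advance = 175 mod 17 = 5 teeth = 5/17 turn
  gear 3: T3=13, direction=negative, advance = 175 mod 13 = 6 teeth = 6/13 turn
Gear 2: 175 mod 17 = 5
Fraction = 5 / 17 = 5/17 (gcd(5,17)=1) = 5/17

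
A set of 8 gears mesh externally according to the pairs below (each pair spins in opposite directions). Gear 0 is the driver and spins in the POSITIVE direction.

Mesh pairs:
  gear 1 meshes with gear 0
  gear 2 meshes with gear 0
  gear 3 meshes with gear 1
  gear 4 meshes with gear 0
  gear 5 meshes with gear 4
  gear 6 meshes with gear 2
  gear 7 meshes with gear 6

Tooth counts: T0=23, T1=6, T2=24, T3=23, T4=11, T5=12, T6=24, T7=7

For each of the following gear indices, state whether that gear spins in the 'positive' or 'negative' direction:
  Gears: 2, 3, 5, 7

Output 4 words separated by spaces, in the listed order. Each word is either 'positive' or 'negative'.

Gear 0 (driver): positive (depth 0)
  gear 1: meshes with gear 0 -> depth 1 -> negative (opposite of gear 0)
  gear 2: meshes with gear 0 -> depth 1 -> negative (opposite of gear 0)
  gear 3: meshes with gear 1 -> depth 2 -> positive (opposite of gear 1)
  gear 4: meshes with gear 0 -> depth 1 -> negative (opposite of gear 0)
  gear 5: meshes with gear 4 -> depth 2 -> positive (opposite of gear 4)
  gear 6: meshes with gear 2 -> depth 2 -> positive (opposite of gear 2)
  gear 7: meshes with gear 6 -> depth 3 -> negative (opposite of gear 6)
Queried indices 2, 3, 5, 7 -> negative, positive, positive, negative

Answer: negative positive positive negative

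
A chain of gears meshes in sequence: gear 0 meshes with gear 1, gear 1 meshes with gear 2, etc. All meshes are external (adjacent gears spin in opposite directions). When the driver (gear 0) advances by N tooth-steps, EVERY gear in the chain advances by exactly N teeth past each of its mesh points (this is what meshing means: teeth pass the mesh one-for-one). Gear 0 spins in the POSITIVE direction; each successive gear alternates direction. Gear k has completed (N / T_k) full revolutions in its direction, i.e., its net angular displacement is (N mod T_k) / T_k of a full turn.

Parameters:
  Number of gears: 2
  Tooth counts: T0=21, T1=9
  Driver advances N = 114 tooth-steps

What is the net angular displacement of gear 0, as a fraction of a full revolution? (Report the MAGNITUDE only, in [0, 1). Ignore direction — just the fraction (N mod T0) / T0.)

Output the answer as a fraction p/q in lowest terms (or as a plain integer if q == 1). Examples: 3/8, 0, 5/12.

Chain of 2 gears, tooth counts: [21, 9]
  gear 0: T0=21, direction=positive, advance = 114 mod 21 = 9 teeth = 9/21 turn
  gear 1: T1=9, direction=negative, advance = 114 mod 9 = 6 teeth = 6/9 turn
Gear 0: 114 mod 21 = 9
Fraction = 9 / 21 = 3/7 (gcd(9,21)=3) = 3/7

Answer: 3/7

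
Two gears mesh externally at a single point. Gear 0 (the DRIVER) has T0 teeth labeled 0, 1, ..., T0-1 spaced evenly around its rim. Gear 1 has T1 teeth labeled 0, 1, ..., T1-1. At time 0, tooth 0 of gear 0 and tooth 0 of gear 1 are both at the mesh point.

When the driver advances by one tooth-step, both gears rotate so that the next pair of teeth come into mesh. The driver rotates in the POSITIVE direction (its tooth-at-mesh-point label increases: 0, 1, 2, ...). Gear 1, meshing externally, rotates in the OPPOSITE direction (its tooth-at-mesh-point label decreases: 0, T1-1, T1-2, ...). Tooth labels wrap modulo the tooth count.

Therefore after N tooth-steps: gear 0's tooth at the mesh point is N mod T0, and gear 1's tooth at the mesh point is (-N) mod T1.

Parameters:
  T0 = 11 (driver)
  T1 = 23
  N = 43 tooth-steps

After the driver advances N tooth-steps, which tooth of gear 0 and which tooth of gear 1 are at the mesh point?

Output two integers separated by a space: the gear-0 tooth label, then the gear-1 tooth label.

Answer: 10 3

Derivation:
Gear 0 (driver, T0=11): tooth at mesh = N mod T0
  43 = 3 * 11 + 10, so 43 mod 11 = 10
  gear 0 tooth = 10
Gear 1 (driven, T1=23): tooth at mesh = (-N) mod T1
  43 = 1 * 23 + 20, so 43 mod 23 = 20
  (-43) mod 23 = (-20) mod 23 = 23 - 20 = 3
Mesh after 43 steps: gear-0 tooth 10 meets gear-1 tooth 3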